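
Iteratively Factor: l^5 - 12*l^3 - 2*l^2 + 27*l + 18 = (l - 2)*(l^4 + 2*l^3 - 8*l^2 - 18*l - 9) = (l - 3)*(l - 2)*(l^3 + 5*l^2 + 7*l + 3) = (l - 3)*(l - 2)*(l + 1)*(l^2 + 4*l + 3) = (l - 3)*(l - 2)*(l + 1)^2*(l + 3)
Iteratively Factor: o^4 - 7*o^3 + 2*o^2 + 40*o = (o + 2)*(o^3 - 9*o^2 + 20*o) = (o - 4)*(o + 2)*(o^2 - 5*o) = (o - 5)*(o - 4)*(o + 2)*(o)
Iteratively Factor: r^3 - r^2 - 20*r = (r + 4)*(r^2 - 5*r) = (r - 5)*(r + 4)*(r)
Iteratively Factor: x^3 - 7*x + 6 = (x - 1)*(x^2 + x - 6) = (x - 2)*(x - 1)*(x + 3)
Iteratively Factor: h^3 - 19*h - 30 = (h - 5)*(h^2 + 5*h + 6) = (h - 5)*(h + 3)*(h + 2)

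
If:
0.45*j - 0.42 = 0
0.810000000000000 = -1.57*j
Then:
No Solution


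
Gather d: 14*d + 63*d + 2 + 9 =77*d + 11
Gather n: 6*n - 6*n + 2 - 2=0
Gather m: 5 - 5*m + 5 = 10 - 5*m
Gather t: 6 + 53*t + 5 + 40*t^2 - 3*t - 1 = 40*t^2 + 50*t + 10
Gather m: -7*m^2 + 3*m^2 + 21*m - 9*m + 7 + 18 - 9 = -4*m^2 + 12*m + 16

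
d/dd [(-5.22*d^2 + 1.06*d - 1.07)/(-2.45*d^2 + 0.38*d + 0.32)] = (0.6134*d^2 - 8.5838*d + 0.7458)/(6.0025*d^4 - 1.862*d^3 - 1.4236*d^2 + 0.2432*d + 0.1024)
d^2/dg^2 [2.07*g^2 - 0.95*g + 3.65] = 4.14000000000000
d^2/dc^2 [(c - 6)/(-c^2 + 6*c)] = -2/c^3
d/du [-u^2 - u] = -2*u - 1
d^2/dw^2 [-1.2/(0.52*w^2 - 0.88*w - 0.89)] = (-0.64896*w^2 + 1.09824*w + 1.2*(1.04*w - 0.88)*(2.08*w - 1.76) + 1.11072)/(-0.52*w^2 + 0.88*w + 0.89)^3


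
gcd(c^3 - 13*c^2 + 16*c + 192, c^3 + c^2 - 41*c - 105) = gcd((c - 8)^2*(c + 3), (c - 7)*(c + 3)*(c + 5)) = c + 3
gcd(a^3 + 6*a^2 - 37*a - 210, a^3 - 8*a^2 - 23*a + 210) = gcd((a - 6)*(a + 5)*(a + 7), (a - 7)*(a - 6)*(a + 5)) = a^2 - a - 30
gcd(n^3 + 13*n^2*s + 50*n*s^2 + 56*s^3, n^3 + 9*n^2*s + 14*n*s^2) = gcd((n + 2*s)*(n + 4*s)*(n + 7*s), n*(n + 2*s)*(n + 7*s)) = n^2 + 9*n*s + 14*s^2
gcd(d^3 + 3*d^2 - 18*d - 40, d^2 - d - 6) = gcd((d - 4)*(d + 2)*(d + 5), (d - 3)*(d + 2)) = d + 2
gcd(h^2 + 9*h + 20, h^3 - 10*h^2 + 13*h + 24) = 1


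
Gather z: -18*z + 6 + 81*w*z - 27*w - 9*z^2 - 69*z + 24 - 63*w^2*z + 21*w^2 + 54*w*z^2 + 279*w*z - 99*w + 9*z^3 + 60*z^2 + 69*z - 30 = 21*w^2 - 126*w + 9*z^3 + z^2*(54*w + 51) + z*(-63*w^2 + 360*w - 18)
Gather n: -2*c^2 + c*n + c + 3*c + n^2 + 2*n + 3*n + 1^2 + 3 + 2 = -2*c^2 + 4*c + n^2 + n*(c + 5) + 6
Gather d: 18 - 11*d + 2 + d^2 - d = d^2 - 12*d + 20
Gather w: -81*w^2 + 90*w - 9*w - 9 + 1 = -81*w^2 + 81*w - 8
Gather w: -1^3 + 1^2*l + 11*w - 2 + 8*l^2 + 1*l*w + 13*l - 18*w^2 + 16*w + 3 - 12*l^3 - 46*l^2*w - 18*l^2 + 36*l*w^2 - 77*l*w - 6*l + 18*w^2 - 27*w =-12*l^3 - 10*l^2 + 36*l*w^2 + 8*l + w*(-46*l^2 - 76*l)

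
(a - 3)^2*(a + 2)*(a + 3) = a^4 - a^3 - 15*a^2 + 9*a + 54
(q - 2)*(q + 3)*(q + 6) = q^3 + 7*q^2 - 36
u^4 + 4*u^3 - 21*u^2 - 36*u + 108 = (u - 3)*(u - 2)*(u + 3)*(u + 6)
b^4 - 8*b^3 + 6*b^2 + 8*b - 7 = (b - 7)*(b - 1)^2*(b + 1)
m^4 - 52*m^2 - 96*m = m*(m - 8)*(m + 2)*(m + 6)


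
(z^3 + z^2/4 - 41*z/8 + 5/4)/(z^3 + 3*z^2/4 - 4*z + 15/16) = 2*(z - 2)/(2*z - 3)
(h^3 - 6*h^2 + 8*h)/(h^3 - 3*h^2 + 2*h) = (h - 4)/(h - 1)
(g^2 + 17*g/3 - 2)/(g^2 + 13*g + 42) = (g - 1/3)/(g + 7)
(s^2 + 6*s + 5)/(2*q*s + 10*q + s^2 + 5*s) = (s + 1)/(2*q + s)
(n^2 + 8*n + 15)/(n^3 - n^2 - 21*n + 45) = (n + 3)/(n^2 - 6*n + 9)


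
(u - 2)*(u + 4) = u^2 + 2*u - 8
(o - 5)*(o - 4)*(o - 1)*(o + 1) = o^4 - 9*o^3 + 19*o^2 + 9*o - 20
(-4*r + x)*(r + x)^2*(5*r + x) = -20*r^4 - 39*r^3*x - 17*r^2*x^2 + 3*r*x^3 + x^4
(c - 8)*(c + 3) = c^2 - 5*c - 24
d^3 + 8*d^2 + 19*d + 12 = (d + 1)*(d + 3)*(d + 4)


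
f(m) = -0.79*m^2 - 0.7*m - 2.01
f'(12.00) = -19.66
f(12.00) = -124.17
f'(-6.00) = 8.78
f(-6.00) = -26.25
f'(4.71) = -8.14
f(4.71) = -22.83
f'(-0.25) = -0.30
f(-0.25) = -1.88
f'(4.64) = -8.03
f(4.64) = -22.27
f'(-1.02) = 0.91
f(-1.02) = -2.12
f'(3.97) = -6.97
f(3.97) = -17.24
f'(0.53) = -1.54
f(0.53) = -2.60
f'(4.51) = -7.83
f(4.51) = -21.24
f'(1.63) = -3.28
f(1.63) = -5.25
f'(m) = -1.58*m - 0.7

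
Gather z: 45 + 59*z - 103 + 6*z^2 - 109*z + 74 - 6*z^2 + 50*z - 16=0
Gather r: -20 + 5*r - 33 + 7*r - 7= 12*r - 60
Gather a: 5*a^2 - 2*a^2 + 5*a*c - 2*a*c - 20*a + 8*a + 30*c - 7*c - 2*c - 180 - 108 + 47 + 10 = 3*a^2 + a*(3*c - 12) + 21*c - 231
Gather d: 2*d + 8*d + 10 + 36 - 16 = 10*d + 30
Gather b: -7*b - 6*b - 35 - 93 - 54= -13*b - 182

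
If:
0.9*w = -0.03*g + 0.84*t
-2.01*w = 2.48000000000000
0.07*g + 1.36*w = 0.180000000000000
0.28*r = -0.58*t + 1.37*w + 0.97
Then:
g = 26.54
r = -1.80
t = -0.37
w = -1.23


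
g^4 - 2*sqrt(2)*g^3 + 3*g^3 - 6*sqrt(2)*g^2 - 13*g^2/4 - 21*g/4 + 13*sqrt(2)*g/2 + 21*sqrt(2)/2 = (g - 3/2)*(g + 1)*(g + 7/2)*(g - 2*sqrt(2))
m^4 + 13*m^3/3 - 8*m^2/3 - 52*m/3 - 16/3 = (m - 2)*(m + 1/3)*(m + 2)*(m + 4)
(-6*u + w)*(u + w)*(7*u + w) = -42*u^3 - 41*u^2*w + 2*u*w^2 + w^3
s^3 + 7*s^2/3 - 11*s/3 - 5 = (s - 5/3)*(s + 1)*(s + 3)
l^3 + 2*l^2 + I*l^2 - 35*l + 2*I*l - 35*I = (l - 5)*(l + 7)*(l + I)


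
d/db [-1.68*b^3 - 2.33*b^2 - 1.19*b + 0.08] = -5.04*b^2 - 4.66*b - 1.19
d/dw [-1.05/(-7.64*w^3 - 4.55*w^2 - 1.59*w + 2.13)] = (-24.066*w^2 - 9.555*w - 1.6695)/(7.64*w^3 + 4.55*w^2 + 1.59*w - 2.13)^2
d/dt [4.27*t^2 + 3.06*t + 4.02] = 8.54*t + 3.06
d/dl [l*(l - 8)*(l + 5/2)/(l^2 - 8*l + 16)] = (l^3 - 12*l^2 + 64*l + 80)/(l^3 - 12*l^2 + 48*l - 64)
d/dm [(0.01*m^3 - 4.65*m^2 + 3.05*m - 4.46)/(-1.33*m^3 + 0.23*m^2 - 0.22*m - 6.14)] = (6.93889390390723e-18*m^5 - 6.1822*m^4 + 8.1086*m^3 - 17.6581*m^2 + 59.1536*m - 19.7082)/(1.7689*m^6 - 0.6118*m^5 + 0.6381*m^4 + 16.2312*m^3 - 2.776*m^2 + 2.7016*m + 37.6996)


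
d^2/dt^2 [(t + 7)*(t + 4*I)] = 2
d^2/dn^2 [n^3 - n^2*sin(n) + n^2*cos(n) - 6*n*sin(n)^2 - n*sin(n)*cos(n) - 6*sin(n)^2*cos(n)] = -sqrt(2)*n^2*cos(n + pi/4) + 2*n*sin(2*n) - 4*sqrt(2)*n*sin(n + pi/4) - 12*n*cos(2*n) + 6*n - 2*sin(n) - 12*sin(2*n) + 7*cos(n)/2 - 2*cos(2*n) - 27*cos(3*n)/2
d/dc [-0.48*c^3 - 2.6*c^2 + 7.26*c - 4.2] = -1.44*c^2 - 5.2*c + 7.26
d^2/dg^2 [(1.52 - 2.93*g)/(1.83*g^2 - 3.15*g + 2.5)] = (-(2.93*g - 1.52)*(3.66*g - 3.15)*(7.32*g - 6.3) + (32.1714*g - 24.0222)*(1.83*g^2 - 3.15*g + 2.5))/(1.83*g^2 - 3.15*g + 2.5)^3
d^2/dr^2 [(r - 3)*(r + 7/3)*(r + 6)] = 6*r + 32/3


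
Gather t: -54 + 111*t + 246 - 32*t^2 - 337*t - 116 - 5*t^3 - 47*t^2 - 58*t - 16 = -5*t^3 - 79*t^2 - 284*t + 60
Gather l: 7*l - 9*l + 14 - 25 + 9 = -2*l - 2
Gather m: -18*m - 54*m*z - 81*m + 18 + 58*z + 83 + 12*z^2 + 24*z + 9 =m*(-54*z - 99) + 12*z^2 + 82*z + 110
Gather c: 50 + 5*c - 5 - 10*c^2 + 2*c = -10*c^2 + 7*c + 45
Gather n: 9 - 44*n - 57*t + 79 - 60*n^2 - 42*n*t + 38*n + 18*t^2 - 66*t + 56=-60*n^2 + n*(-42*t - 6) + 18*t^2 - 123*t + 144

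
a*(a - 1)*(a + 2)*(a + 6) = a^4 + 7*a^3 + 4*a^2 - 12*a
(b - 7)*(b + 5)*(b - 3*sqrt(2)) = b^3 - 3*sqrt(2)*b^2 - 2*b^2 - 35*b + 6*sqrt(2)*b + 105*sqrt(2)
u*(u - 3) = u^2 - 3*u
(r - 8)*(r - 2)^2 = r^3 - 12*r^2 + 36*r - 32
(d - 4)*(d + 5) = d^2 + d - 20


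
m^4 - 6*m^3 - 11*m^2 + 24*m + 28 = (m - 7)*(m - 2)*(m + 1)*(m + 2)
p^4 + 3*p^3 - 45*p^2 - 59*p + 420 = (p - 5)*(p - 3)*(p + 4)*(p + 7)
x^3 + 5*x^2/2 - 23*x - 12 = (x - 4)*(x + 1/2)*(x + 6)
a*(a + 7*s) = a^2 + 7*a*s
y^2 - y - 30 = (y - 6)*(y + 5)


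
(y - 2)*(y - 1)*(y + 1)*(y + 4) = y^4 + 2*y^3 - 9*y^2 - 2*y + 8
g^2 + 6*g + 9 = (g + 3)^2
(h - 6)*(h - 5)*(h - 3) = h^3 - 14*h^2 + 63*h - 90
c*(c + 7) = c^2 + 7*c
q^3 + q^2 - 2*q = q*(q - 1)*(q + 2)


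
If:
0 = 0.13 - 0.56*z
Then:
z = 0.23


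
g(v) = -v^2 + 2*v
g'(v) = 2 - 2*v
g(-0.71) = -1.92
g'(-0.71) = 3.42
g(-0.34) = -0.80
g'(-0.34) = 2.68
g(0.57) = 0.82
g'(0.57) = 0.86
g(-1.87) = -7.24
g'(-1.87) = 5.74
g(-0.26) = -0.59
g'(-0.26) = 2.52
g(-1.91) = -7.47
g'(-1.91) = 5.82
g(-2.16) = -8.99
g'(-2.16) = 6.32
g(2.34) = -0.80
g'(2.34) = -2.68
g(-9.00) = -99.00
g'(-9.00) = 20.00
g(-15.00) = -255.00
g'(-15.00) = 32.00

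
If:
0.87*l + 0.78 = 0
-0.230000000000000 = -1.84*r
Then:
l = -0.90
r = 0.12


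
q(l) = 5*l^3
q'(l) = 15*l^2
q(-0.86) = -3.18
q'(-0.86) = 11.09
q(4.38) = 420.14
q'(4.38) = 287.77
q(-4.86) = -573.96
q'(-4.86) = 354.29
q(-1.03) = -5.46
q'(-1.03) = 15.91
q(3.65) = 243.14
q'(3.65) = 199.84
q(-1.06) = -5.96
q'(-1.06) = 16.85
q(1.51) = 17.21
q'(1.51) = 34.20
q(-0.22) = -0.05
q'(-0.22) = 0.73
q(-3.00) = -135.00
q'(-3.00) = 135.00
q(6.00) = 1080.00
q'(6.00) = 540.00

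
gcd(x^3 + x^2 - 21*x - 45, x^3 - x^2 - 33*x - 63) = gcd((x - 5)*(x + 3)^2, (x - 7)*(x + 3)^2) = x^2 + 6*x + 9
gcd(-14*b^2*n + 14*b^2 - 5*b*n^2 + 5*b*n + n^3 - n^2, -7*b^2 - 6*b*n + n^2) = 7*b - n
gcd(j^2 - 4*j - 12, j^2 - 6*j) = j - 6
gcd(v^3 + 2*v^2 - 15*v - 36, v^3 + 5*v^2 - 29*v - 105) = v + 3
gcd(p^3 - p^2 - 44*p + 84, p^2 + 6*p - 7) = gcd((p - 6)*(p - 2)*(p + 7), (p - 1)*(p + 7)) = p + 7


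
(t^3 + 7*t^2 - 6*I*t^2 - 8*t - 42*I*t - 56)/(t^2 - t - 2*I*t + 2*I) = (t^2 + t*(7 - 4*I) - 28*I)/(t - 1)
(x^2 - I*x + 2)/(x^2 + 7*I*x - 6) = (x - 2*I)/(x + 6*I)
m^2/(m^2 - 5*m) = m/(m - 5)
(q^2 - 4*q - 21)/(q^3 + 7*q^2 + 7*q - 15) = (q - 7)/(q^2 + 4*q - 5)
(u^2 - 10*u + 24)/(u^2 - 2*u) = (u^2 - 10*u + 24)/(u*(u - 2))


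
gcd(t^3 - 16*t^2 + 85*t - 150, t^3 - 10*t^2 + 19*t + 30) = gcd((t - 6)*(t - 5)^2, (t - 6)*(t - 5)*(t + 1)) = t^2 - 11*t + 30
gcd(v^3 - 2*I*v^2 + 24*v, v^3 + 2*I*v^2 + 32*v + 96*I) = v^2 - 2*I*v + 24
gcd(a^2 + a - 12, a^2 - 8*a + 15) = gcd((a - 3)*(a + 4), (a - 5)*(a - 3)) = a - 3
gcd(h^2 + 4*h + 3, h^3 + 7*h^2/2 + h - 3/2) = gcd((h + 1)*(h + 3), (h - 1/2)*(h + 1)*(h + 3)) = h^2 + 4*h + 3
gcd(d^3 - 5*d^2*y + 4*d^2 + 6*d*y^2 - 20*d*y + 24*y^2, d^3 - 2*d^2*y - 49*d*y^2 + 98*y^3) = -d + 2*y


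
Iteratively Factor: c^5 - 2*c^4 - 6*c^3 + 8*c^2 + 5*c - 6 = (c - 1)*(c^4 - c^3 - 7*c^2 + c + 6) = (c - 1)^2*(c^3 - 7*c - 6) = (c - 3)*(c - 1)^2*(c^2 + 3*c + 2) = (c - 3)*(c - 1)^2*(c + 1)*(c + 2)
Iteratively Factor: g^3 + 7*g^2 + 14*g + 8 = (g + 4)*(g^2 + 3*g + 2) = (g + 2)*(g + 4)*(g + 1)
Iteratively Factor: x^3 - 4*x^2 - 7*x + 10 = (x - 5)*(x^2 + x - 2) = (x - 5)*(x + 2)*(x - 1)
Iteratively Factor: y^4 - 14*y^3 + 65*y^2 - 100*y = (y - 5)*(y^3 - 9*y^2 + 20*y) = y*(y - 5)*(y^2 - 9*y + 20) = y*(y - 5)^2*(y - 4)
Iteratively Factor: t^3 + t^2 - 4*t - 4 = (t - 2)*(t^2 + 3*t + 2) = (t - 2)*(t + 1)*(t + 2)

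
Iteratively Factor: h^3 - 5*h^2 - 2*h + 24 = (h - 3)*(h^2 - 2*h - 8) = (h - 4)*(h - 3)*(h + 2)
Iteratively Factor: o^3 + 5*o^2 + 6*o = (o + 2)*(o^2 + 3*o) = (o + 2)*(o + 3)*(o)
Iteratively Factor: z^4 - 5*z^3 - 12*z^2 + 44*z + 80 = (z - 4)*(z^3 - z^2 - 16*z - 20) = (z - 4)*(z + 2)*(z^2 - 3*z - 10) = (z - 4)*(z + 2)^2*(z - 5)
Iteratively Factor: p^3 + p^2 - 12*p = (p - 3)*(p^2 + 4*p) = (p - 3)*(p + 4)*(p)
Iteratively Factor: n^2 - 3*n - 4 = (n - 4)*(n + 1)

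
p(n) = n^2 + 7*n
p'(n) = 2*n + 7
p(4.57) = 52.87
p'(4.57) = 16.14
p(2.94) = 29.22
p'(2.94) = 12.88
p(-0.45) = -2.95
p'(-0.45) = 6.10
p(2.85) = 28.07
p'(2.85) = 12.70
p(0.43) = 3.19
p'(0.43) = 7.86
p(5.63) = 71.11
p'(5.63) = 18.26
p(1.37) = 11.47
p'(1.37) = 9.74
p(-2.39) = -11.02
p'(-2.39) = 2.22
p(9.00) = 144.00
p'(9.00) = 25.00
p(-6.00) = -6.00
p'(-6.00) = -5.00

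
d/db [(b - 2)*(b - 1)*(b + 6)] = 3*b^2 + 6*b - 16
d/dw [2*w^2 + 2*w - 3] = 4*w + 2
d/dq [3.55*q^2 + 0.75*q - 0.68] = 7.1*q + 0.75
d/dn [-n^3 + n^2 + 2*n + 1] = -3*n^2 + 2*n + 2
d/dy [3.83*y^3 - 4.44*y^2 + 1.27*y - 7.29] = 11.49*y^2 - 8.88*y + 1.27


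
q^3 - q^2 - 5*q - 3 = (q - 3)*(q + 1)^2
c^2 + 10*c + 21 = (c + 3)*(c + 7)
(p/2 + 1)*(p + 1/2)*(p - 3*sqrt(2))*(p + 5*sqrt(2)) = p^4/2 + 5*p^3/4 + sqrt(2)*p^3 - 29*p^2/2 + 5*sqrt(2)*p^2/2 - 75*p/2 + sqrt(2)*p - 15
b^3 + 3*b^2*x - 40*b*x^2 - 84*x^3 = (b - 6*x)*(b + 2*x)*(b + 7*x)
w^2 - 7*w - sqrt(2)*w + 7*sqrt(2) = (w - 7)*(w - sqrt(2))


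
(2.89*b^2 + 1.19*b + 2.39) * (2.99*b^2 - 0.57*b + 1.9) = 8.6411*b^4 + 1.9108*b^3 + 11.9588*b^2 + 0.8987*b + 4.541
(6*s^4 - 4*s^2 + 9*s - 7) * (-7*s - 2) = -42*s^5 - 12*s^4 + 28*s^3 - 55*s^2 + 31*s + 14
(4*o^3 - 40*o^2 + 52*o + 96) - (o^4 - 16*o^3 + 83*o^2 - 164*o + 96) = -o^4 + 20*o^3 - 123*o^2 + 216*o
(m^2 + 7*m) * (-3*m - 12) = -3*m^3 - 33*m^2 - 84*m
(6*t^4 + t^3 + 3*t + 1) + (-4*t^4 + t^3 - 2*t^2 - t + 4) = 2*t^4 + 2*t^3 - 2*t^2 + 2*t + 5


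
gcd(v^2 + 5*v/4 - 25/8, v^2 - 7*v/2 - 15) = v + 5/2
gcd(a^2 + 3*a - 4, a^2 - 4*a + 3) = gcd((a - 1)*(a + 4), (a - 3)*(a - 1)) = a - 1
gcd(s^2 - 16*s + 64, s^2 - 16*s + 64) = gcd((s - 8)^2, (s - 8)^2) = s^2 - 16*s + 64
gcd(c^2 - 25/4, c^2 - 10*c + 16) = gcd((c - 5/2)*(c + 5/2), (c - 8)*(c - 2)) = 1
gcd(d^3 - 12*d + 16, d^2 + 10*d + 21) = 1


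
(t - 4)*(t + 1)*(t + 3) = t^3 - 13*t - 12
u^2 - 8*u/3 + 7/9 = (u - 7/3)*(u - 1/3)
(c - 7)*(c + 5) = c^2 - 2*c - 35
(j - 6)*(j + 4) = j^2 - 2*j - 24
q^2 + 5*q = q*(q + 5)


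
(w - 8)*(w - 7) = w^2 - 15*w + 56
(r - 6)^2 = r^2 - 12*r + 36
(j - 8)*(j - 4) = j^2 - 12*j + 32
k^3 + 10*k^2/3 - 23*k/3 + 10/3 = (k - 1)*(k - 2/3)*(k + 5)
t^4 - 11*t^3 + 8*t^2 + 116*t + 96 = (t - 8)*(t - 6)*(t + 1)*(t + 2)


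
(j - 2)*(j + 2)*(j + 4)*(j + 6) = j^4 + 10*j^3 + 20*j^2 - 40*j - 96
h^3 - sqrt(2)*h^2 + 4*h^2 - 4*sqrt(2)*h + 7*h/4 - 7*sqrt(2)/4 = (h + 1/2)*(h + 7/2)*(h - sqrt(2))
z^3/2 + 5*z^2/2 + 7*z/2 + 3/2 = (z/2 + 1/2)*(z + 1)*(z + 3)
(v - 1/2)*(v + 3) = v^2 + 5*v/2 - 3/2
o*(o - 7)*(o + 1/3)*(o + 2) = o^4 - 14*o^3/3 - 47*o^2/3 - 14*o/3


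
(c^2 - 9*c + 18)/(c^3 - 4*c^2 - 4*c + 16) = (c^2 - 9*c + 18)/(c^3 - 4*c^2 - 4*c + 16)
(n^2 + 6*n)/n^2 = (n + 6)/n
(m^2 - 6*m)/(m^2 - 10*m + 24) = m/(m - 4)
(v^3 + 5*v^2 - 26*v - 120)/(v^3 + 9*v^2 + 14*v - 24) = (v - 5)/(v - 1)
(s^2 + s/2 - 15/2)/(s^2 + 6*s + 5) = (2*s^2 + s - 15)/(2*(s^2 + 6*s + 5))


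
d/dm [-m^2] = -2*m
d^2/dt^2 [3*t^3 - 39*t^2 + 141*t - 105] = 18*t - 78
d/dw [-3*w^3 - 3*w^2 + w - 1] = -9*w^2 - 6*w + 1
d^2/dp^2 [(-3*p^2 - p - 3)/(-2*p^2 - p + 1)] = 2*(-2*p^3 + 54*p^2 + 24*p + 13)/(8*p^6 + 12*p^5 - 6*p^4 - 11*p^3 + 3*p^2 + 3*p - 1)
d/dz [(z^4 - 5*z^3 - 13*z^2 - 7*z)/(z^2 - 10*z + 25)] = (2*z^4 - 25*z^3 + 75*z^2 + 137*z + 35)/(z^3 - 15*z^2 + 75*z - 125)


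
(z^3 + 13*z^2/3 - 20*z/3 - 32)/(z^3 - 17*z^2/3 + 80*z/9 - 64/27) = 9*(z^2 + 7*z + 12)/(9*z^2 - 27*z + 8)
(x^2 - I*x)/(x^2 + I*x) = (x - I)/(x + I)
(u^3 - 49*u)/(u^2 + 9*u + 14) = u*(u - 7)/(u + 2)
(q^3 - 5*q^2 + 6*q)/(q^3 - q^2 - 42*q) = (-q^2 + 5*q - 6)/(-q^2 + q + 42)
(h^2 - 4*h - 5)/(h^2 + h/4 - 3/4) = 4*(h - 5)/(4*h - 3)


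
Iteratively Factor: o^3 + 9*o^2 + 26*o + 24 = (o + 2)*(o^2 + 7*o + 12) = (o + 2)*(o + 3)*(o + 4)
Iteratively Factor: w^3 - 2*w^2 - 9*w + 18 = (w + 3)*(w^2 - 5*w + 6) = (w - 3)*(w + 3)*(w - 2)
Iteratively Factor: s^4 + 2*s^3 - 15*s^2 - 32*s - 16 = (s + 4)*(s^3 - 2*s^2 - 7*s - 4) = (s + 1)*(s + 4)*(s^2 - 3*s - 4) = (s - 4)*(s + 1)*(s + 4)*(s + 1)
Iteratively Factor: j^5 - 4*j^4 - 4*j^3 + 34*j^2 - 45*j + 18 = (j - 1)*(j^4 - 3*j^3 - 7*j^2 + 27*j - 18) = (j - 1)^2*(j^3 - 2*j^2 - 9*j + 18) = (j - 1)^2*(j + 3)*(j^2 - 5*j + 6) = (j - 2)*(j - 1)^2*(j + 3)*(j - 3)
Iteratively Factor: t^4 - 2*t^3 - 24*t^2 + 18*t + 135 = (t - 3)*(t^3 + t^2 - 21*t - 45) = (t - 5)*(t - 3)*(t^2 + 6*t + 9) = (t - 5)*(t - 3)*(t + 3)*(t + 3)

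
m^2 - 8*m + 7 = (m - 7)*(m - 1)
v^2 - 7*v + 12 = (v - 4)*(v - 3)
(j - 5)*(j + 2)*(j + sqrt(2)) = j^3 - 3*j^2 + sqrt(2)*j^2 - 10*j - 3*sqrt(2)*j - 10*sqrt(2)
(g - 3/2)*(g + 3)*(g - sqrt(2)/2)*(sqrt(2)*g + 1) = sqrt(2)*g^4 + 3*sqrt(2)*g^3/2 - 5*sqrt(2)*g^2 - 3*sqrt(2)*g/4 + 9*sqrt(2)/4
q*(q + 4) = q^2 + 4*q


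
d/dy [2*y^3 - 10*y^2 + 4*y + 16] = 6*y^2 - 20*y + 4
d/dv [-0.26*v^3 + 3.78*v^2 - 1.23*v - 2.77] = -0.78*v^2 + 7.56*v - 1.23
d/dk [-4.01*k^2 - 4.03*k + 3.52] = -8.02*k - 4.03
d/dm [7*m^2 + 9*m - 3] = 14*m + 9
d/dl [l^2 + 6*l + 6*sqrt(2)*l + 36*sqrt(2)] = 2*l + 6 + 6*sqrt(2)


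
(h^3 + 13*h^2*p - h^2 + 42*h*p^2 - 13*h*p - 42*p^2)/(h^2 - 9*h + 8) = (h^2 + 13*h*p + 42*p^2)/(h - 8)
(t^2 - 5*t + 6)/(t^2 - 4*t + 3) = (t - 2)/(t - 1)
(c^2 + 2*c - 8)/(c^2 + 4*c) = (c - 2)/c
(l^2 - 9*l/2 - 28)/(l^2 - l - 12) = (-l^2 + 9*l/2 + 28)/(-l^2 + l + 12)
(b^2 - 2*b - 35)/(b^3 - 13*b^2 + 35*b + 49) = (b + 5)/(b^2 - 6*b - 7)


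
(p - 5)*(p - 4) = p^2 - 9*p + 20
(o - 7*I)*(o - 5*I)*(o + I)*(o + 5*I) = o^4 - 6*I*o^3 + 32*o^2 - 150*I*o + 175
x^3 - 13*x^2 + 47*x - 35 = (x - 7)*(x - 5)*(x - 1)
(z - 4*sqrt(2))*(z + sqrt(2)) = z^2 - 3*sqrt(2)*z - 8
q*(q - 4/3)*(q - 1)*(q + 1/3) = q^4 - 2*q^3 + 5*q^2/9 + 4*q/9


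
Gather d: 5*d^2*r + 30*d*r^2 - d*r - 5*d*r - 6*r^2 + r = 5*d^2*r + d*(30*r^2 - 6*r) - 6*r^2 + r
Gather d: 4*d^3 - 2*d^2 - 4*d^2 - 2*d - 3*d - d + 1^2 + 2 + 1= 4*d^3 - 6*d^2 - 6*d + 4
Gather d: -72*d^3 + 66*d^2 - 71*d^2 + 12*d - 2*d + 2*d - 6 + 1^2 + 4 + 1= -72*d^3 - 5*d^2 + 12*d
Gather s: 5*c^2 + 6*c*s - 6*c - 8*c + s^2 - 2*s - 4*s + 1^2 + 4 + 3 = 5*c^2 - 14*c + s^2 + s*(6*c - 6) + 8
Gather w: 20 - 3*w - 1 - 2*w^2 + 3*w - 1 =18 - 2*w^2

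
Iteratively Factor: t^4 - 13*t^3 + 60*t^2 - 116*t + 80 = (t - 5)*(t^3 - 8*t^2 + 20*t - 16) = (t - 5)*(t - 2)*(t^2 - 6*t + 8) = (t - 5)*(t - 4)*(t - 2)*(t - 2)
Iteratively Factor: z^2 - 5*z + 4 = (z - 1)*(z - 4)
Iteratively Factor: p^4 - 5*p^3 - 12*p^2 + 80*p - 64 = (p - 1)*(p^3 - 4*p^2 - 16*p + 64) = (p - 1)*(p + 4)*(p^2 - 8*p + 16) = (p - 4)*(p - 1)*(p + 4)*(p - 4)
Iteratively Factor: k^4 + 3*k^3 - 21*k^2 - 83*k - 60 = (k - 5)*(k^3 + 8*k^2 + 19*k + 12) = (k - 5)*(k + 3)*(k^2 + 5*k + 4) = (k - 5)*(k + 1)*(k + 3)*(k + 4)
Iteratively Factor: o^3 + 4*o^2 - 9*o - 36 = (o + 3)*(o^2 + o - 12) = (o - 3)*(o + 3)*(o + 4)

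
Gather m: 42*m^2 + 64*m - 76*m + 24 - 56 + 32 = 42*m^2 - 12*m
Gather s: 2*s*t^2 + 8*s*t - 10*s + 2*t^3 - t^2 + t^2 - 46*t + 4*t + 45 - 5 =s*(2*t^2 + 8*t - 10) + 2*t^3 - 42*t + 40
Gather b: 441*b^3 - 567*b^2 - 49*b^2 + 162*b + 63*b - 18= 441*b^3 - 616*b^2 + 225*b - 18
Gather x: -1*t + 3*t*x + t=3*t*x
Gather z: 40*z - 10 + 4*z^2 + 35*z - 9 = 4*z^2 + 75*z - 19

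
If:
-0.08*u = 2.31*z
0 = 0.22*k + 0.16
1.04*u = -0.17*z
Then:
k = -0.73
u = 0.00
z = 0.00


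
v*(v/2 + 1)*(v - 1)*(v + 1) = v^4/2 + v^3 - v^2/2 - v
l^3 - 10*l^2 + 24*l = l*(l - 6)*(l - 4)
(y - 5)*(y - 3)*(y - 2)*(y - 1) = y^4 - 11*y^3 + 41*y^2 - 61*y + 30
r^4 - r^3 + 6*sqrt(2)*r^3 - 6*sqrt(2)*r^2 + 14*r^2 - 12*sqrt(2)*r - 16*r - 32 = (r - 2)*(r + 1)*(r + 2*sqrt(2))*(r + 4*sqrt(2))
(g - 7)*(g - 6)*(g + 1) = g^3 - 12*g^2 + 29*g + 42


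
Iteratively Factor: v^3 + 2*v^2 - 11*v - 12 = (v + 4)*(v^2 - 2*v - 3) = (v + 1)*(v + 4)*(v - 3)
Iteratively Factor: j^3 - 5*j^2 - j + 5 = (j - 1)*(j^2 - 4*j - 5) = (j - 5)*(j - 1)*(j + 1)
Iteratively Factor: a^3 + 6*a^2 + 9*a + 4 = (a + 1)*(a^2 + 5*a + 4) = (a + 1)^2*(a + 4)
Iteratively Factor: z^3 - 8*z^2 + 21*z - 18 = (z - 3)*(z^2 - 5*z + 6) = (z - 3)^2*(z - 2)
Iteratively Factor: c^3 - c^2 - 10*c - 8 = (c + 2)*(c^2 - 3*c - 4) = (c - 4)*(c + 2)*(c + 1)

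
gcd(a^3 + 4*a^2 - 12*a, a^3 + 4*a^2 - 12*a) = a^3 + 4*a^2 - 12*a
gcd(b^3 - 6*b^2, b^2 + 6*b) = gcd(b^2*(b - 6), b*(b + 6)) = b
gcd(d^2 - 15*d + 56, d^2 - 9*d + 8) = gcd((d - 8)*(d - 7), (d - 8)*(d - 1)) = d - 8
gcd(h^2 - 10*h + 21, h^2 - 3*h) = h - 3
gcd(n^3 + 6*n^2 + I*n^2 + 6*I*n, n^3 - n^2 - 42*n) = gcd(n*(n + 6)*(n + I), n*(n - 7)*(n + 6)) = n^2 + 6*n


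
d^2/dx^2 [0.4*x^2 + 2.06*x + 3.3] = 0.800000000000000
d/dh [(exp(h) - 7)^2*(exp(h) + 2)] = 3*(exp(h) - 7)*(exp(h) - 1)*exp(h)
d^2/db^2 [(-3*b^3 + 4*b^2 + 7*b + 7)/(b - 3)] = 2*(-3*b^3 + 27*b^2 - 81*b + 64)/(b^3 - 9*b^2 + 27*b - 27)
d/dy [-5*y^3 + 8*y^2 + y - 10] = -15*y^2 + 16*y + 1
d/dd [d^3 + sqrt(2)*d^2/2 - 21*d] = 3*d^2 + sqrt(2)*d - 21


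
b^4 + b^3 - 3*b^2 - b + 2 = (b - 1)^2*(b + 1)*(b + 2)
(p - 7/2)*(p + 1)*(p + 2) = p^3 - p^2/2 - 17*p/2 - 7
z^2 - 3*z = z*(z - 3)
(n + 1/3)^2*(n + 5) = n^3 + 17*n^2/3 + 31*n/9 + 5/9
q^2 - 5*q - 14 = (q - 7)*(q + 2)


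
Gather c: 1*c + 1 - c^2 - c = 1 - c^2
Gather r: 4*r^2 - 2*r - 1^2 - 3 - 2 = 4*r^2 - 2*r - 6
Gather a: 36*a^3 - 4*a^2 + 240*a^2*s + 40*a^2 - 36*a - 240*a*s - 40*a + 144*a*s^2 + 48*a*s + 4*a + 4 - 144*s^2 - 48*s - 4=36*a^3 + a^2*(240*s + 36) + a*(144*s^2 - 192*s - 72) - 144*s^2 - 48*s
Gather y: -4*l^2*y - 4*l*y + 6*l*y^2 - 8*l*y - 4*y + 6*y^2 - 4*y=y^2*(6*l + 6) + y*(-4*l^2 - 12*l - 8)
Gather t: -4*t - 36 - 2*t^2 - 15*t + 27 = -2*t^2 - 19*t - 9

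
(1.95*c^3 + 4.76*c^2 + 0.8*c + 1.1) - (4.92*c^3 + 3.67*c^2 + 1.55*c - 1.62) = -2.97*c^3 + 1.09*c^2 - 0.75*c + 2.72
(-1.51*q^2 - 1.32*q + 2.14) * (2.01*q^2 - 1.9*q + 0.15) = -3.0351*q^4 + 0.2158*q^3 + 6.5829*q^2 - 4.264*q + 0.321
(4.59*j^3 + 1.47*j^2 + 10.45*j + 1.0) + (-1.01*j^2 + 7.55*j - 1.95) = 4.59*j^3 + 0.46*j^2 + 18.0*j - 0.95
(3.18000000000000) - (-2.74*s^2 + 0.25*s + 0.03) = 2.74*s^2 - 0.25*s + 3.15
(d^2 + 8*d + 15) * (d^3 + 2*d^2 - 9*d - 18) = d^5 + 10*d^4 + 22*d^3 - 60*d^2 - 279*d - 270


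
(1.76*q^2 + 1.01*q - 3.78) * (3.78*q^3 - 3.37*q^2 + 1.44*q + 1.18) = 6.6528*q^5 - 2.1134*q^4 - 15.1577*q^3 + 16.2698*q^2 - 4.2514*q - 4.4604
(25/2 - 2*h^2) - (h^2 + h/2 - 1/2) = -3*h^2 - h/2 + 13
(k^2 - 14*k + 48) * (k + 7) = k^3 - 7*k^2 - 50*k + 336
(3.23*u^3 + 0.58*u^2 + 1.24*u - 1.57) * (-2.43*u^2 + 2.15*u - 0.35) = -7.8489*u^5 + 5.5351*u^4 - 2.8967*u^3 + 6.2781*u^2 - 3.8095*u + 0.5495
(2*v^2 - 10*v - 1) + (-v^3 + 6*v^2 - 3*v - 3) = -v^3 + 8*v^2 - 13*v - 4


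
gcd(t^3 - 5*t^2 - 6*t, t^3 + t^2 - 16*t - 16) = t + 1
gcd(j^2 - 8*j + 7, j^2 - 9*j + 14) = j - 7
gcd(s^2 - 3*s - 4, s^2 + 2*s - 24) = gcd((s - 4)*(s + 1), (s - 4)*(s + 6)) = s - 4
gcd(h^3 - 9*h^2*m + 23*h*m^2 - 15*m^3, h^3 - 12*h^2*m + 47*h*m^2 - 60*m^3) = h^2 - 8*h*m + 15*m^2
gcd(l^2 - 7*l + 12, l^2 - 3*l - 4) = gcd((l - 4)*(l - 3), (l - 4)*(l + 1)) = l - 4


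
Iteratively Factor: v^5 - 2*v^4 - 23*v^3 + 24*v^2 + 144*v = (v + 3)*(v^4 - 5*v^3 - 8*v^2 + 48*v) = (v - 4)*(v + 3)*(v^3 - v^2 - 12*v) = v*(v - 4)*(v + 3)*(v^2 - v - 12) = v*(v - 4)*(v + 3)^2*(v - 4)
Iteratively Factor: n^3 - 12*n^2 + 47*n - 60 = (n - 4)*(n^2 - 8*n + 15) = (n - 5)*(n - 4)*(n - 3)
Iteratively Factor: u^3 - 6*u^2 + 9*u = (u)*(u^2 - 6*u + 9) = u*(u - 3)*(u - 3)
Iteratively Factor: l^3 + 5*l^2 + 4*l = (l)*(l^2 + 5*l + 4) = l*(l + 4)*(l + 1)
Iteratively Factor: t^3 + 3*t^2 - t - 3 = (t - 1)*(t^2 + 4*t + 3) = (t - 1)*(t + 1)*(t + 3)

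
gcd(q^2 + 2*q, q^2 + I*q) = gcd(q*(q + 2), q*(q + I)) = q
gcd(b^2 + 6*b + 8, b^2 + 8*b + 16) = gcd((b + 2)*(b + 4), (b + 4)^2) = b + 4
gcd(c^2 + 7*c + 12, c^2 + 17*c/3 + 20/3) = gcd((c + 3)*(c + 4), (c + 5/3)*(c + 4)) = c + 4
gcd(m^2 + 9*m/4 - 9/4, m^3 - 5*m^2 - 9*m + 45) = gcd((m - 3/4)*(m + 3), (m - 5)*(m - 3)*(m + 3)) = m + 3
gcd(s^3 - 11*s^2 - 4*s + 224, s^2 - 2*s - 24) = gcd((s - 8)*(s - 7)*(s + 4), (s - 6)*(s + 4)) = s + 4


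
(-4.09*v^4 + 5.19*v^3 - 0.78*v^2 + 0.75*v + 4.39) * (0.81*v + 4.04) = -3.3129*v^5 - 12.3197*v^4 + 20.3358*v^3 - 2.5437*v^2 + 6.5859*v + 17.7356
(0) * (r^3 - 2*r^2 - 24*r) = 0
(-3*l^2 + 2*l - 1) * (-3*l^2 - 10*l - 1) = 9*l^4 + 24*l^3 - 14*l^2 + 8*l + 1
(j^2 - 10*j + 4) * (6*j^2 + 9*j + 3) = 6*j^4 - 51*j^3 - 63*j^2 + 6*j + 12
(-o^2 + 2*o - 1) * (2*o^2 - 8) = -2*o^4 + 4*o^3 + 6*o^2 - 16*o + 8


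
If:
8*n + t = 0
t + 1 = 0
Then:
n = 1/8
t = -1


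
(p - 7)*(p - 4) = p^2 - 11*p + 28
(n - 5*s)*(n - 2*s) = n^2 - 7*n*s + 10*s^2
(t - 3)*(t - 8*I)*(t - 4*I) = t^3 - 3*t^2 - 12*I*t^2 - 32*t + 36*I*t + 96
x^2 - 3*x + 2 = (x - 2)*(x - 1)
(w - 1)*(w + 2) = w^2 + w - 2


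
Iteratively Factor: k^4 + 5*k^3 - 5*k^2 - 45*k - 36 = (k + 4)*(k^3 + k^2 - 9*k - 9) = (k - 3)*(k + 4)*(k^2 + 4*k + 3) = (k - 3)*(k + 1)*(k + 4)*(k + 3)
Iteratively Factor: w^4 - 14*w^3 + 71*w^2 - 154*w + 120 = (w - 4)*(w^3 - 10*w^2 + 31*w - 30) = (w - 4)*(w - 2)*(w^2 - 8*w + 15) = (w - 4)*(w - 3)*(w - 2)*(w - 5)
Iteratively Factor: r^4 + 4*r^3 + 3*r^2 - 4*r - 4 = (r + 2)*(r^3 + 2*r^2 - r - 2) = (r + 1)*(r + 2)*(r^2 + r - 2) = (r + 1)*(r + 2)^2*(r - 1)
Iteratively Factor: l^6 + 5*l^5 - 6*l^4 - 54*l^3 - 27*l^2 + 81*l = (l + 3)*(l^5 + 2*l^4 - 12*l^3 - 18*l^2 + 27*l) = (l - 1)*(l + 3)*(l^4 + 3*l^3 - 9*l^2 - 27*l) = (l - 1)*(l + 3)^2*(l^3 - 9*l) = (l - 1)*(l + 3)^3*(l^2 - 3*l) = (l - 3)*(l - 1)*(l + 3)^3*(l)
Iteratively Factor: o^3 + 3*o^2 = (o)*(o^2 + 3*o) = o^2*(o + 3)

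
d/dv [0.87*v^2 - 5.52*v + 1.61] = 1.74*v - 5.52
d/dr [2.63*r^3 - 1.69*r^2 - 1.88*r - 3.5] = 7.89*r^2 - 3.38*r - 1.88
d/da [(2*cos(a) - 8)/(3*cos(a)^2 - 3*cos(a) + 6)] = 2*(cos(a)^2 - 8*cos(a) + 2)*sin(a)/(3*(sin(a)^2 + cos(a) - 3)^2)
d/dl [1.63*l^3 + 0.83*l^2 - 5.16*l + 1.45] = 4.89*l^2 + 1.66*l - 5.16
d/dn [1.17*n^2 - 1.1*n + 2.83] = 2.34*n - 1.1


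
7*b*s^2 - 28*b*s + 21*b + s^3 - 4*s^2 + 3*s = (7*b + s)*(s - 3)*(s - 1)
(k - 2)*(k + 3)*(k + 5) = k^3 + 6*k^2 - k - 30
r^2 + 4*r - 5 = (r - 1)*(r + 5)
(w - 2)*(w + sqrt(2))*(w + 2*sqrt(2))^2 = w^4 - 2*w^3 + 5*sqrt(2)*w^3 - 10*sqrt(2)*w^2 + 16*w^2 - 32*w + 8*sqrt(2)*w - 16*sqrt(2)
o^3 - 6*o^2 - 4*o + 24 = (o - 6)*(o - 2)*(o + 2)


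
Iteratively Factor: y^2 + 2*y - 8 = (y + 4)*(y - 2)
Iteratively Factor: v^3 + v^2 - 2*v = (v + 2)*(v^2 - v) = v*(v + 2)*(v - 1)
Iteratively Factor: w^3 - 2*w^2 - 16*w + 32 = (w - 2)*(w^2 - 16) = (w - 2)*(w + 4)*(w - 4)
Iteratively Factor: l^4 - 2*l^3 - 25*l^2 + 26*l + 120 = (l - 3)*(l^3 + l^2 - 22*l - 40) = (l - 5)*(l - 3)*(l^2 + 6*l + 8) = (l - 5)*(l - 3)*(l + 4)*(l + 2)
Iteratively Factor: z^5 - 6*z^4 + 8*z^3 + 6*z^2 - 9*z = (z - 3)*(z^4 - 3*z^3 - z^2 + 3*z) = (z - 3)*(z + 1)*(z^3 - 4*z^2 + 3*z) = (z - 3)*(z - 1)*(z + 1)*(z^2 - 3*z) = (z - 3)^2*(z - 1)*(z + 1)*(z)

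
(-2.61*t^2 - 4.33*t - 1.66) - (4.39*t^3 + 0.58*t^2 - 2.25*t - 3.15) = -4.39*t^3 - 3.19*t^2 - 2.08*t + 1.49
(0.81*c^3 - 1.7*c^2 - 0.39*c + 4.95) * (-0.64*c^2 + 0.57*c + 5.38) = -0.5184*c^5 + 1.5497*c^4 + 3.6384*c^3 - 12.5363*c^2 + 0.7233*c + 26.631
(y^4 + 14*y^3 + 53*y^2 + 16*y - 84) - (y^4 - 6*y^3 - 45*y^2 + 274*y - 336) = 20*y^3 + 98*y^2 - 258*y + 252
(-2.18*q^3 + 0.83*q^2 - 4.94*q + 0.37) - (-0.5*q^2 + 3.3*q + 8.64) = -2.18*q^3 + 1.33*q^2 - 8.24*q - 8.27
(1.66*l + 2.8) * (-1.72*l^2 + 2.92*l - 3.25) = -2.8552*l^3 + 0.0312000000000001*l^2 + 2.781*l - 9.1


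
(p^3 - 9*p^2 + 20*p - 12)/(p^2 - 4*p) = (p^3 - 9*p^2 + 20*p - 12)/(p*(p - 4))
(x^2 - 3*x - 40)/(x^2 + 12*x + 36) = (x^2 - 3*x - 40)/(x^2 + 12*x + 36)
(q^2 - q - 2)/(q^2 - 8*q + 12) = (q + 1)/(q - 6)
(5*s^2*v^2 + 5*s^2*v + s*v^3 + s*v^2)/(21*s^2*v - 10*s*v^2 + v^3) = s*(5*s*v + 5*s + v^2 + v)/(21*s^2 - 10*s*v + v^2)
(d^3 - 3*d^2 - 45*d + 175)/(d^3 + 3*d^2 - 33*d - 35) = (d - 5)/(d + 1)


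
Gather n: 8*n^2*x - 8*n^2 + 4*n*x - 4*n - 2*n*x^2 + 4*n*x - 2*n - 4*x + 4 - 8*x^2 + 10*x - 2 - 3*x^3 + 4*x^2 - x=n^2*(8*x - 8) + n*(-2*x^2 + 8*x - 6) - 3*x^3 - 4*x^2 + 5*x + 2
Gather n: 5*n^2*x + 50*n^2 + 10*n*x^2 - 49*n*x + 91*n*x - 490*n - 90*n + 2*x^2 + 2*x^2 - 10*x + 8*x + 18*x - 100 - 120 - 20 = n^2*(5*x + 50) + n*(10*x^2 + 42*x - 580) + 4*x^2 + 16*x - 240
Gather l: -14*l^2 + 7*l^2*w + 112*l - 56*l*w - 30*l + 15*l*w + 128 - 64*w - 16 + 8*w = l^2*(7*w - 14) + l*(82 - 41*w) - 56*w + 112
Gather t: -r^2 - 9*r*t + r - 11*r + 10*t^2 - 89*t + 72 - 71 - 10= -r^2 - 10*r + 10*t^2 + t*(-9*r - 89) - 9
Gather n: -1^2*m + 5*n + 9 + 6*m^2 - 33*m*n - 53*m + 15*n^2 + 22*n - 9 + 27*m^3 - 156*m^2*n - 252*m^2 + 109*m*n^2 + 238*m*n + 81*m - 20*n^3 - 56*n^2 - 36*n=27*m^3 - 246*m^2 + 27*m - 20*n^3 + n^2*(109*m - 41) + n*(-156*m^2 + 205*m - 9)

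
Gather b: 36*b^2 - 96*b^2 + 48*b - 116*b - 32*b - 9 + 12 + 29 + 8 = -60*b^2 - 100*b + 40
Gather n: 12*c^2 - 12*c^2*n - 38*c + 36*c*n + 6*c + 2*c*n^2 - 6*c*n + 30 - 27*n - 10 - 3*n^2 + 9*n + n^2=12*c^2 - 32*c + n^2*(2*c - 2) + n*(-12*c^2 + 30*c - 18) + 20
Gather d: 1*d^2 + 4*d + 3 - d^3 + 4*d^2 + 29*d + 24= -d^3 + 5*d^2 + 33*d + 27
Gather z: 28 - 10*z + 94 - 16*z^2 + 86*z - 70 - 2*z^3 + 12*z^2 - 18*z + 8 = -2*z^3 - 4*z^2 + 58*z + 60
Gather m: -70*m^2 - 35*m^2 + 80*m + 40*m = -105*m^2 + 120*m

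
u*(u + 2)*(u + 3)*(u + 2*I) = u^4 + 5*u^3 + 2*I*u^3 + 6*u^2 + 10*I*u^2 + 12*I*u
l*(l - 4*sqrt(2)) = l^2 - 4*sqrt(2)*l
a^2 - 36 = (a - 6)*(a + 6)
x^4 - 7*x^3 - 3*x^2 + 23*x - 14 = (x - 7)*(x - 1)^2*(x + 2)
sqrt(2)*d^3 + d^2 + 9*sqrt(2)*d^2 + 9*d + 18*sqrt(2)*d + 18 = (d + 3)*(d + 6)*(sqrt(2)*d + 1)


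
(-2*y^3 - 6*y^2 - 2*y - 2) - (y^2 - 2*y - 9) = -2*y^3 - 7*y^2 + 7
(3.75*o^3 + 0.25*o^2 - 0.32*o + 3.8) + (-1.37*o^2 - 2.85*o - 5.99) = 3.75*o^3 - 1.12*o^2 - 3.17*o - 2.19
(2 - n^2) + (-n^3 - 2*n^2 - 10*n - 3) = -n^3 - 3*n^2 - 10*n - 1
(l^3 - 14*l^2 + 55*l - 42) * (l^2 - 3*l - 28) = l^5 - 17*l^4 + 69*l^3 + 185*l^2 - 1414*l + 1176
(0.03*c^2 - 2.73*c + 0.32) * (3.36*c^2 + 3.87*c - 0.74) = 0.1008*c^4 - 9.0567*c^3 - 9.5121*c^2 + 3.2586*c - 0.2368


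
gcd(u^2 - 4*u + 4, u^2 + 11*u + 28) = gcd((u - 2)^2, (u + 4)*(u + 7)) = 1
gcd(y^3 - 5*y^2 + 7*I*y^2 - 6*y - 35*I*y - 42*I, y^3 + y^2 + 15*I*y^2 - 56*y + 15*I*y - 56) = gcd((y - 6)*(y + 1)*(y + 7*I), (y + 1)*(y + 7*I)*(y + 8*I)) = y^2 + y*(1 + 7*I) + 7*I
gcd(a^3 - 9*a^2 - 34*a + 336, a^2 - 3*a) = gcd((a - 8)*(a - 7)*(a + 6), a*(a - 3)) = 1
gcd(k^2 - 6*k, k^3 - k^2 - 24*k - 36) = k - 6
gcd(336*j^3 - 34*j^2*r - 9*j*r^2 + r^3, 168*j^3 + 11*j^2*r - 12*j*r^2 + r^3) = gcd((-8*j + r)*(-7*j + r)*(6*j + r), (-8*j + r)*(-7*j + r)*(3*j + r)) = 56*j^2 - 15*j*r + r^2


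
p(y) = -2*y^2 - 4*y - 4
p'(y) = -4*y - 4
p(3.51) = -42.68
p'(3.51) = -18.04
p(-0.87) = -2.03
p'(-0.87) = -0.52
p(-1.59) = -2.70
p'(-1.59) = 2.36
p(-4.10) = -21.22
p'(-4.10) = 12.40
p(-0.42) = -2.67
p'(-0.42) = -2.32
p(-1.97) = -3.88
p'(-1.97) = 3.88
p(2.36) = -24.58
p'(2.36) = -13.44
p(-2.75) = -8.12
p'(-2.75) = 7.00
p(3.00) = -34.00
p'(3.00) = -16.00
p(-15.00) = -394.00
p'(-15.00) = 56.00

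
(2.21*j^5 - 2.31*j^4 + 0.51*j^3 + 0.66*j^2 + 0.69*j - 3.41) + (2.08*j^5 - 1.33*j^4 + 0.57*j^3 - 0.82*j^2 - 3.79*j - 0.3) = 4.29*j^5 - 3.64*j^4 + 1.08*j^3 - 0.16*j^2 - 3.1*j - 3.71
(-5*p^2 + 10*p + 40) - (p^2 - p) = -6*p^2 + 11*p + 40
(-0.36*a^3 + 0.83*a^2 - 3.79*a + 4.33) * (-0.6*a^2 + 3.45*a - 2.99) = 0.216*a^5 - 1.74*a^4 + 6.2139*a^3 - 18.1552*a^2 + 26.2706*a - 12.9467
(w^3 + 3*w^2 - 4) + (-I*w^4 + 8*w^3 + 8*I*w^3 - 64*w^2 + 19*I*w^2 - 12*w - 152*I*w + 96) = -I*w^4 + 9*w^3 + 8*I*w^3 - 61*w^2 + 19*I*w^2 - 12*w - 152*I*w + 92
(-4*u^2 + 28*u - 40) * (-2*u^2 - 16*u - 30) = 8*u^4 + 8*u^3 - 248*u^2 - 200*u + 1200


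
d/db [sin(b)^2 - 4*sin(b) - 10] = 2*(sin(b) - 2)*cos(b)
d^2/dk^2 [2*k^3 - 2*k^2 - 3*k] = 12*k - 4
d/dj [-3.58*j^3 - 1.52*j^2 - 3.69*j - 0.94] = -10.74*j^2 - 3.04*j - 3.69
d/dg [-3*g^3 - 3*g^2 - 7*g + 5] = -9*g^2 - 6*g - 7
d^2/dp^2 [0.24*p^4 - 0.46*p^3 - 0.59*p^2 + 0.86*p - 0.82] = 2.88*p^2 - 2.76*p - 1.18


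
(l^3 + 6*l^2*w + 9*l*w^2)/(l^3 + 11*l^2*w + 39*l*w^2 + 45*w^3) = l/(l + 5*w)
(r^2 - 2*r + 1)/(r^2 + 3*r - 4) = (r - 1)/(r + 4)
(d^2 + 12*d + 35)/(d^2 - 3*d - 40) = (d + 7)/(d - 8)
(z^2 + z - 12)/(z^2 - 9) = (z + 4)/(z + 3)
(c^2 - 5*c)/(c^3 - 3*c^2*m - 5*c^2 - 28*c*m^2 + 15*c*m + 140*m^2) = c/(c^2 - 3*c*m - 28*m^2)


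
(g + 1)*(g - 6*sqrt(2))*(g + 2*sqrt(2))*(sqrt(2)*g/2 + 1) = sqrt(2)*g^4/2 - 3*g^3 + sqrt(2)*g^3/2 - 16*sqrt(2)*g^2 - 3*g^2 - 24*g - 16*sqrt(2)*g - 24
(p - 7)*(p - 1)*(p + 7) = p^3 - p^2 - 49*p + 49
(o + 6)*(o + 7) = o^2 + 13*o + 42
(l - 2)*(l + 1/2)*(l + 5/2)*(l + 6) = l^4 + 7*l^3 + 5*l^2/4 - 31*l - 15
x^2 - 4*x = x*(x - 4)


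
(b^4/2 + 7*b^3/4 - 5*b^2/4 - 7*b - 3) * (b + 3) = b^5/2 + 13*b^4/4 + 4*b^3 - 43*b^2/4 - 24*b - 9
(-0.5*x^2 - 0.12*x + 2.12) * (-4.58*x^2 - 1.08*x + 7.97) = 2.29*x^4 + 1.0896*x^3 - 13.565*x^2 - 3.246*x + 16.8964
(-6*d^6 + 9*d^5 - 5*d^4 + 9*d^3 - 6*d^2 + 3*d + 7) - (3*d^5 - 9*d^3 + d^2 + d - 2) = -6*d^6 + 6*d^5 - 5*d^4 + 18*d^3 - 7*d^2 + 2*d + 9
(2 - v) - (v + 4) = -2*v - 2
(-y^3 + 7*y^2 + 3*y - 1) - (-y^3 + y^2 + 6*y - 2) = 6*y^2 - 3*y + 1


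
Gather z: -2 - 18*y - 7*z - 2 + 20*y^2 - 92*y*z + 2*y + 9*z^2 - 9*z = 20*y^2 - 16*y + 9*z^2 + z*(-92*y - 16) - 4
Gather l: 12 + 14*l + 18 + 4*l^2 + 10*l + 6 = 4*l^2 + 24*l + 36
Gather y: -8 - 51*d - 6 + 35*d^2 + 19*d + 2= 35*d^2 - 32*d - 12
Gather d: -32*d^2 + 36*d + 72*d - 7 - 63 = -32*d^2 + 108*d - 70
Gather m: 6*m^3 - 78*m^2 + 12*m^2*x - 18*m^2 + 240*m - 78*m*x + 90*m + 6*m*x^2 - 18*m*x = 6*m^3 + m^2*(12*x - 96) + m*(6*x^2 - 96*x + 330)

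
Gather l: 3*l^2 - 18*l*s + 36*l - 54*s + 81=3*l^2 + l*(36 - 18*s) - 54*s + 81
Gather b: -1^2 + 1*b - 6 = b - 7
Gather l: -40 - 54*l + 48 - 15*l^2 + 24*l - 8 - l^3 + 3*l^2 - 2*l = -l^3 - 12*l^2 - 32*l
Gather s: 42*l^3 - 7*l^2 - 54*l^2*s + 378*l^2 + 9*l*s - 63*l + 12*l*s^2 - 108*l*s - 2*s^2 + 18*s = 42*l^3 + 371*l^2 - 63*l + s^2*(12*l - 2) + s*(-54*l^2 - 99*l + 18)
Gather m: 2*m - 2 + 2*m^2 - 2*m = 2*m^2 - 2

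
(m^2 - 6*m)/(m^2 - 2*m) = (m - 6)/(m - 2)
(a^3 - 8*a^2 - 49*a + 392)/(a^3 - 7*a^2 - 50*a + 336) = (a - 7)/(a - 6)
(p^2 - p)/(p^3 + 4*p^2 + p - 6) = p/(p^2 + 5*p + 6)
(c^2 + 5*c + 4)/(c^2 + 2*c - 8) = (c + 1)/(c - 2)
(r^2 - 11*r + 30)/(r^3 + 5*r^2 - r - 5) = (r^2 - 11*r + 30)/(r^3 + 5*r^2 - r - 5)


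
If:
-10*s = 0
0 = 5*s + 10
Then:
No Solution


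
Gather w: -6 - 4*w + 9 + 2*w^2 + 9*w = 2*w^2 + 5*w + 3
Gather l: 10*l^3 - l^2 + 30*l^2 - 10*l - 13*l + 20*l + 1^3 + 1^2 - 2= 10*l^3 + 29*l^2 - 3*l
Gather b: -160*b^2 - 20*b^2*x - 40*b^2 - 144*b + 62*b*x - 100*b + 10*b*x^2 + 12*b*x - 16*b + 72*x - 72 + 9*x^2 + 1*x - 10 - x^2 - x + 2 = b^2*(-20*x - 200) + b*(10*x^2 + 74*x - 260) + 8*x^2 + 72*x - 80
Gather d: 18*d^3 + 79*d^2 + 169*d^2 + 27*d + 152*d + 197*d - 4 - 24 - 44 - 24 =18*d^3 + 248*d^2 + 376*d - 96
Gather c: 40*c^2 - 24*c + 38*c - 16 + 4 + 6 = 40*c^2 + 14*c - 6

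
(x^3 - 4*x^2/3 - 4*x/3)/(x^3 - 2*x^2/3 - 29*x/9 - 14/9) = 3*x*(x - 2)/(3*x^2 - 4*x - 7)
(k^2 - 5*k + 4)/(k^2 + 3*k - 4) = (k - 4)/(k + 4)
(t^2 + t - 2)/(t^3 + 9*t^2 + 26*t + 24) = (t - 1)/(t^2 + 7*t + 12)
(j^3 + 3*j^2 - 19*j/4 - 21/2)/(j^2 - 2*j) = j + 5 + 21/(4*j)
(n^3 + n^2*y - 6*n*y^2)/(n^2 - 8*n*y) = (n^2 + n*y - 6*y^2)/(n - 8*y)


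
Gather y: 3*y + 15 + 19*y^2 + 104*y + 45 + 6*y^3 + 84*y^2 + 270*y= 6*y^3 + 103*y^2 + 377*y + 60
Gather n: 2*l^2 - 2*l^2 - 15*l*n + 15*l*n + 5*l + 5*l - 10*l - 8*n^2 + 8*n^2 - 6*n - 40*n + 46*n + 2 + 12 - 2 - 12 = 0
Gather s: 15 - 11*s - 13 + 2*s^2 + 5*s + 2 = 2*s^2 - 6*s + 4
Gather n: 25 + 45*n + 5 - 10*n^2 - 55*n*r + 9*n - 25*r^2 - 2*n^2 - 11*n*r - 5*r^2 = -12*n^2 + n*(54 - 66*r) - 30*r^2 + 30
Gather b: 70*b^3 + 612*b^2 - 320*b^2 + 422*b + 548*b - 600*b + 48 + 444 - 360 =70*b^3 + 292*b^2 + 370*b + 132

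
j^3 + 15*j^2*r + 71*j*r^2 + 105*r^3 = (j + 3*r)*(j + 5*r)*(j + 7*r)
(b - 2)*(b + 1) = b^2 - b - 2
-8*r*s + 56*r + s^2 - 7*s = (-8*r + s)*(s - 7)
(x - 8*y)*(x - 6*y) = x^2 - 14*x*y + 48*y^2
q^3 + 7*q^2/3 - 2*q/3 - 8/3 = (q - 1)*(q + 4/3)*(q + 2)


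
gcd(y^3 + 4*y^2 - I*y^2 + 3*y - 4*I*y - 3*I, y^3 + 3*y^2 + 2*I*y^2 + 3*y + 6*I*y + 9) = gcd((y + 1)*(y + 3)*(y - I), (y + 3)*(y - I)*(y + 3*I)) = y^2 + y*(3 - I) - 3*I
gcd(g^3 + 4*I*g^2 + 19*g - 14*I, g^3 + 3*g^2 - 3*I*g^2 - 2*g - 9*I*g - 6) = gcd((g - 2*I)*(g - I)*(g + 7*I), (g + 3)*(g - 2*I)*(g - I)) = g^2 - 3*I*g - 2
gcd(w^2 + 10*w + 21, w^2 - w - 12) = w + 3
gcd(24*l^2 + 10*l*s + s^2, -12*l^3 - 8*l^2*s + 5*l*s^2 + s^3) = 6*l + s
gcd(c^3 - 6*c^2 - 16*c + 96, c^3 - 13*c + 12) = c + 4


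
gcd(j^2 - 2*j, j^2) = j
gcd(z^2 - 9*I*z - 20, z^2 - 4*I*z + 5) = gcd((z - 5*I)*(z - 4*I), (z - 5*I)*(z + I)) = z - 5*I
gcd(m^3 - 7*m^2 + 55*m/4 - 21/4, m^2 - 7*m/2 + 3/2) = m^2 - 7*m/2 + 3/2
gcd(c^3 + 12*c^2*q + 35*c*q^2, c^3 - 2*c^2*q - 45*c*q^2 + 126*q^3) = c + 7*q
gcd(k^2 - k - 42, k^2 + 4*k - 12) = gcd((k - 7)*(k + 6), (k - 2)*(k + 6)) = k + 6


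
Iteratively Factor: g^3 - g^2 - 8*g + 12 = (g + 3)*(g^2 - 4*g + 4) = (g - 2)*(g + 3)*(g - 2)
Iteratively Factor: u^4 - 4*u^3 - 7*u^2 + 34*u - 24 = (u - 4)*(u^3 - 7*u + 6) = (u - 4)*(u - 1)*(u^2 + u - 6) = (u - 4)*(u - 1)*(u + 3)*(u - 2)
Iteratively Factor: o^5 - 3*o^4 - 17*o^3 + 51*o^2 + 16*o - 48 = (o - 1)*(o^4 - 2*o^3 - 19*o^2 + 32*o + 48) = (o - 1)*(o + 1)*(o^3 - 3*o^2 - 16*o + 48) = (o - 4)*(o - 1)*(o + 1)*(o^2 + o - 12) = (o - 4)*(o - 3)*(o - 1)*(o + 1)*(o + 4)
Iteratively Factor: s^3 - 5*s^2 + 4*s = (s)*(s^2 - 5*s + 4) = s*(s - 4)*(s - 1)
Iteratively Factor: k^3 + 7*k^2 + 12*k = (k)*(k^2 + 7*k + 12) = k*(k + 4)*(k + 3)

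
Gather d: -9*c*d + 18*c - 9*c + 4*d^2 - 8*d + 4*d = 9*c + 4*d^2 + d*(-9*c - 4)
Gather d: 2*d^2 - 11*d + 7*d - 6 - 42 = 2*d^2 - 4*d - 48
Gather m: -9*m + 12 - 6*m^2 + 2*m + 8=-6*m^2 - 7*m + 20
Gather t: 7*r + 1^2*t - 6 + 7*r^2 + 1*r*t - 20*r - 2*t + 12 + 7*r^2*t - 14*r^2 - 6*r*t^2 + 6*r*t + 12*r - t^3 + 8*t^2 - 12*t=-7*r^2 - r - t^3 + t^2*(8 - 6*r) + t*(7*r^2 + 7*r - 13) + 6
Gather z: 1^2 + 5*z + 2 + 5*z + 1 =10*z + 4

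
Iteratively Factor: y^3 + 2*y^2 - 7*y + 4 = (y - 1)*(y^2 + 3*y - 4) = (y - 1)*(y + 4)*(y - 1)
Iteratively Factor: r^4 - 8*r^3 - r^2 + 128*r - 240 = (r - 3)*(r^3 - 5*r^2 - 16*r + 80) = (r - 4)*(r - 3)*(r^2 - r - 20) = (r - 4)*(r - 3)*(r + 4)*(r - 5)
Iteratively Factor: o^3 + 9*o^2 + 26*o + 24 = (o + 3)*(o^2 + 6*o + 8) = (o + 3)*(o + 4)*(o + 2)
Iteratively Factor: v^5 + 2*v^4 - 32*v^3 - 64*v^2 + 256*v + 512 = (v + 4)*(v^4 - 2*v^3 - 24*v^2 + 32*v + 128) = (v - 4)*(v + 4)*(v^3 + 2*v^2 - 16*v - 32) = (v - 4)*(v + 4)^2*(v^2 - 2*v - 8) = (v - 4)*(v + 2)*(v + 4)^2*(v - 4)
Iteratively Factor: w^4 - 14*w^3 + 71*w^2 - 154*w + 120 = (w - 5)*(w^3 - 9*w^2 + 26*w - 24) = (w - 5)*(w - 2)*(w^2 - 7*w + 12) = (w - 5)*(w - 3)*(w - 2)*(w - 4)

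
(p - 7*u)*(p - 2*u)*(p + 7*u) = p^3 - 2*p^2*u - 49*p*u^2 + 98*u^3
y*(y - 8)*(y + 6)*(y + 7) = y^4 + 5*y^3 - 62*y^2 - 336*y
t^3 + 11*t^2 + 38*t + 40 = (t + 2)*(t + 4)*(t + 5)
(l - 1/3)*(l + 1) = l^2 + 2*l/3 - 1/3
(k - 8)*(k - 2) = k^2 - 10*k + 16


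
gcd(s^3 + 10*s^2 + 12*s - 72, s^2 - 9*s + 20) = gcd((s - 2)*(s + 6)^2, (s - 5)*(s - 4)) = 1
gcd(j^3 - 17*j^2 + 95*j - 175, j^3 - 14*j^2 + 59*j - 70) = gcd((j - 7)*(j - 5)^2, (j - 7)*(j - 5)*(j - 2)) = j^2 - 12*j + 35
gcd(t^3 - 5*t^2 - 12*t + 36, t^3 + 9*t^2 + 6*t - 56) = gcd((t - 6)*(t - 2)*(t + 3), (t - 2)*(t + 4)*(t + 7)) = t - 2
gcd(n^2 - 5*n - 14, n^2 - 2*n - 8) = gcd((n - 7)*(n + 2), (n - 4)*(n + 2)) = n + 2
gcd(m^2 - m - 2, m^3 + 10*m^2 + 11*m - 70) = m - 2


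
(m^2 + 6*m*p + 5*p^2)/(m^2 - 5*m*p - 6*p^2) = (-m - 5*p)/(-m + 6*p)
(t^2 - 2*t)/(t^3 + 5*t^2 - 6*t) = (t - 2)/(t^2 + 5*t - 6)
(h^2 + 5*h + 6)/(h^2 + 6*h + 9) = (h + 2)/(h + 3)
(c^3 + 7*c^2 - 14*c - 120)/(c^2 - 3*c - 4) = (c^2 + 11*c + 30)/(c + 1)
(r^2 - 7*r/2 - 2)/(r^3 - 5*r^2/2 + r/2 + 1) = (r - 4)/(r^2 - 3*r + 2)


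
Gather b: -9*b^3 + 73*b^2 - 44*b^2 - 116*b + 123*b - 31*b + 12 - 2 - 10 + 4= -9*b^3 + 29*b^2 - 24*b + 4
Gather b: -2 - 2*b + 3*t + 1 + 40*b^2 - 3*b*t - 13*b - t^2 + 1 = 40*b^2 + b*(-3*t - 15) - t^2 + 3*t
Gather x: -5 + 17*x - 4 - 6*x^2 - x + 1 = -6*x^2 + 16*x - 8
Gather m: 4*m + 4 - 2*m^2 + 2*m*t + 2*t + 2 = -2*m^2 + m*(2*t + 4) + 2*t + 6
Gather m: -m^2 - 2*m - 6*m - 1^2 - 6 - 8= -m^2 - 8*m - 15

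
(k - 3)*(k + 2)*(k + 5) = k^3 + 4*k^2 - 11*k - 30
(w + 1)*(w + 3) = w^2 + 4*w + 3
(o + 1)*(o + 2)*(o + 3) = o^3 + 6*o^2 + 11*o + 6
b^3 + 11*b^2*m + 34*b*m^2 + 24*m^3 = (b + m)*(b + 4*m)*(b + 6*m)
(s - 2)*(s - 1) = s^2 - 3*s + 2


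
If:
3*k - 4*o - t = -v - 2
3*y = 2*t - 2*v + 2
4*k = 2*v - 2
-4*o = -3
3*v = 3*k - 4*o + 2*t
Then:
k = 6/7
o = 3/4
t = 30/7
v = 19/7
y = 12/7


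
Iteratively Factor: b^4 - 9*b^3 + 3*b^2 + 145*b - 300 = (b - 5)*(b^3 - 4*b^2 - 17*b + 60) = (b - 5)*(b - 3)*(b^2 - b - 20) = (b - 5)^2*(b - 3)*(b + 4)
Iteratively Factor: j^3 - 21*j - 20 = (j + 4)*(j^2 - 4*j - 5) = (j - 5)*(j + 4)*(j + 1)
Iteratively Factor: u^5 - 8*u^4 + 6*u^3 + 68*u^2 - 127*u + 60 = (u - 5)*(u^4 - 3*u^3 - 9*u^2 + 23*u - 12) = (u - 5)*(u - 4)*(u^3 + u^2 - 5*u + 3) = (u - 5)*(u - 4)*(u - 1)*(u^2 + 2*u - 3) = (u - 5)*(u - 4)*(u - 1)*(u + 3)*(u - 1)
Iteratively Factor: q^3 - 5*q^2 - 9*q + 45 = (q + 3)*(q^2 - 8*q + 15) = (q - 5)*(q + 3)*(q - 3)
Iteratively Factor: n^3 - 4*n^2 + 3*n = (n - 3)*(n^2 - n) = (n - 3)*(n - 1)*(n)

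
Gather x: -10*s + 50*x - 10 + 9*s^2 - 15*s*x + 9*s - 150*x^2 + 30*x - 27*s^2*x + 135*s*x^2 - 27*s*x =9*s^2 - s + x^2*(135*s - 150) + x*(-27*s^2 - 42*s + 80) - 10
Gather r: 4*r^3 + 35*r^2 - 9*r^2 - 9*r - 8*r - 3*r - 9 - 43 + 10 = 4*r^3 + 26*r^2 - 20*r - 42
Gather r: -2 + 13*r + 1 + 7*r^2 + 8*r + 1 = 7*r^2 + 21*r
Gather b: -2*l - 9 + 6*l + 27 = 4*l + 18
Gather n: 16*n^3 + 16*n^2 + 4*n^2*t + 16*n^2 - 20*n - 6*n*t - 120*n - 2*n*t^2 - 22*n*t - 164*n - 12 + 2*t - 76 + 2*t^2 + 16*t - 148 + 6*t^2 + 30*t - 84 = 16*n^3 + n^2*(4*t + 32) + n*(-2*t^2 - 28*t - 304) + 8*t^2 + 48*t - 320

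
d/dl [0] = 0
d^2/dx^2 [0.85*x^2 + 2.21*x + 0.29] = 1.70000000000000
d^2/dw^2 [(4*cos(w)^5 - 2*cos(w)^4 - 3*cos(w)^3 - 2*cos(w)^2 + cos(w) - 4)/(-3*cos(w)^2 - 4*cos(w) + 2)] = (-2260*(1 - cos(w)^2)^2 + 1080*sin(w)^6 + 324*cos(w)^9 + 1032*cos(w)^8 - 107*cos(w)^7 - 1152*cos(w)^6 + 453*cos(w)^5 - 678*cos(w)^3 - 1224*cos(w)^2 + 296*cos(w) + 1356)/(3*cos(w)^2 + 4*cos(w) - 2)^3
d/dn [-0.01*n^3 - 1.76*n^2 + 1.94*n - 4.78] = -0.03*n^2 - 3.52*n + 1.94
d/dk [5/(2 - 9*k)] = 45/(9*k - 2)^2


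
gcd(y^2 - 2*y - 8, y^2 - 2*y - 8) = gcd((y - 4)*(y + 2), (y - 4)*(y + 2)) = y^2 - 2*y - 8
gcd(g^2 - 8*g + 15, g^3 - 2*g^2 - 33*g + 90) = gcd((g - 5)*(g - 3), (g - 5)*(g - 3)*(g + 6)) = g^2 - 8*g + 15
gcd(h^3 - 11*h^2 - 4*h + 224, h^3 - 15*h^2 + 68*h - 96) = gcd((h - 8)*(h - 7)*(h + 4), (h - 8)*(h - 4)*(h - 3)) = h - 8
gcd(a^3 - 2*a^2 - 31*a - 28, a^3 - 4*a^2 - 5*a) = a + 1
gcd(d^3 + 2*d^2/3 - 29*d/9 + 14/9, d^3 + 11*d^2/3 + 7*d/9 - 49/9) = d^2 + 4*d/3 - 7/3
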